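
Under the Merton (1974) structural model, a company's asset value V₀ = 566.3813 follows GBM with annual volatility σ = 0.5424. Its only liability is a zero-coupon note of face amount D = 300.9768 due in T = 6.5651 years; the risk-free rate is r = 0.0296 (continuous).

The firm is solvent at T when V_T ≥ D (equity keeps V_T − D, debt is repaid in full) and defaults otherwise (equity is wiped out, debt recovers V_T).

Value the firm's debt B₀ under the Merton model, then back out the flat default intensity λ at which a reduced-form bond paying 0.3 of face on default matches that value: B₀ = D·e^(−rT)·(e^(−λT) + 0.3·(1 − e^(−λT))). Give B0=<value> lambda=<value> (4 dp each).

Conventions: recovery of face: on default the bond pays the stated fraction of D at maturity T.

Apply the equity-as-call identities (strike 300.9768, horizon 6.5651 years):
d₁ = [ln(V₀/D) + (r + σ²/2)T] / (σ√T)
   = [ln(566.3813/300.9768) + (0.0296 + 0.5·0.5424²)·6.5651] / (0.5424·√6.5651)
   = [0.632234 + 1.160046] / 1.389762 = 1.289631
d₂ = d₁ − σ√T = 1.289631 − 1.389762 = -0.100131
N(d₁) = 0.901411,  N(d₂) = 0.460120,  e^(−rT) = 0.823389
E₀ = V₀·N(d₁) − D·e^(−rT)·N(d₂)
   = 566.3813·0.901411 − 300.9768·0.823389·0.460120 = 396.514697
B₀ = V₀ − E₀ = 566.3813 − 396.514697 = 169.866603
e^(−λT) = (B₀·e^(rT)/D − 0.3)/(1 − 0.3) = (169.8666·1.214493/300.9768 − 0.3)/0.7 = 0.55063005
λ = −ln(0.55063005)/6.5651 = 0.090889

B0=169.8666 lambda=0.0909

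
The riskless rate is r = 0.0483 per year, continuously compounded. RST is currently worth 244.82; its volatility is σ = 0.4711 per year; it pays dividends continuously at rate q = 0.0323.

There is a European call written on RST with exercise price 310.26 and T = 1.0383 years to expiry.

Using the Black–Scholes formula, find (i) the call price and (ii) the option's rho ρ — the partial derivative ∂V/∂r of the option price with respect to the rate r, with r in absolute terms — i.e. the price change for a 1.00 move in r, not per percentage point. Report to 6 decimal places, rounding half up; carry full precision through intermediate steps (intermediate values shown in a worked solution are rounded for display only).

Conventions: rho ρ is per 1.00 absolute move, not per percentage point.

price = 26.364449
ρ = 74.240623

σ√T = 0.4711·√1.0383 = 0.480037
d₁ = (ln(S/K) + (r−q+σ²/2)T) / (σ√T) = (ln(244.82/310.26) + (0.0483−0.0323+0.4711²/2)·1.0383) / 0.480037 = (-0.236887 + 0.131830) / 0.480037 = -0.218852
d₂ = d₁ − σ√T = -0.218852 − 0.480037 = -0.698889
e^{−rT} = 0.951087
e^{−qT} = 0.967019
N(d₁) = 0.413383,  N(d₂) = 0.242311
Call price V = S·e^{−qT}·N(d₁) − K·e^{−rT}·N(d₂) = 97.866542 − 71.502093 = 26.364449
ρ = K·T·e^{−rT}·N(d₂) = 74.240623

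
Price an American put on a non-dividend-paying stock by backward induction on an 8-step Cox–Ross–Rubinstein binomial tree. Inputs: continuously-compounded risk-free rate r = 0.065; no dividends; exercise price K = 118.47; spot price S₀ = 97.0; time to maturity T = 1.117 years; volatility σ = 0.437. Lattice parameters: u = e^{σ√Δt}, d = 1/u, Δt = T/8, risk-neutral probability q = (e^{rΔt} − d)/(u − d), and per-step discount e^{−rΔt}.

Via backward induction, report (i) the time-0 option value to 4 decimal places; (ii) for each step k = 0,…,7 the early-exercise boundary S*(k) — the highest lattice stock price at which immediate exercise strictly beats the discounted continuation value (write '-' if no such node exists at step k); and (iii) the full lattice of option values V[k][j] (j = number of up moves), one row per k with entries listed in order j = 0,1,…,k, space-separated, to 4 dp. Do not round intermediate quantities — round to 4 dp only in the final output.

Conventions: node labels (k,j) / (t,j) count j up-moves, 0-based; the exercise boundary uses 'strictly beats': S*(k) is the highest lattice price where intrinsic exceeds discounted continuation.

Δt=0.13962  u=1.17738  d=0.84934  q=0.48706  discount=0.99097
step 8 (expiry): payoffs max(K−S,0) = 92.2012 82.0556 67.9916 48.4957 21.4700 0.0000 0.0000 0.0000 0.0000
step 7: (k=7,j=0): S=30.9283, K−S=87.5417, hold=86.4714 ⇒ V=87.5417 exercise | (k=7,j=1): S=42.8735, K−S=75.5965, hold=74.5261 ⇒ V=75.5965 exercise | (k=7,j=2): S=59.4323, K−S=59.0377, hold=57.9674 ⇒ V=59.0377 exercise | (k=7,j=3): S=82.3863, K−S=36.0837, hold=35.0133 ⇒ V=36.0837 exercise | (k=7,j=4): S=114.2058, K−S=4.2642, hold=10.9133 ⇒ V=10.9133 continue | (k=7,j=5): S=158.3147, K−S=0.0000, hold=0.0000 ⇒ V=0.0000 continue | (k=7,j=6): S=219.4594, K−S=0.0000, hold=0.0000 ⇒ V=0.0000 continue | (k=7,j=7): S=304.2197, K−S=0.0000, hold=0.0000 ⇒ V=0.0000 continue  boundary S*=82.3863
step 6: (k=6,j=0): S=36.4144, K−S=82.0556, hold=80.9853 ⇒ V=82.0556 exercise | (k=6,j=1): S=50.4784, K−S=67.9916, hold=66.9213 ⇒ V=67.9916 exercise | (k=6,j=2): S=69.9743, K−S=48.4957, hold=47.4253 ⇒ V=48.4957 exercise | (k=6,j=3): S=97.0000, K−S=21.4700, hold=23.6089 ⇒ V=23.6089 continue | (k=6,j=4): S=134.4636, K−S=0.0000, hold=5.5473 ⇒ V=5.5473 continue | (k=6,j=5): S=186.3965, K−S=0.0000, hold=0.0000 ⇒ V=0.0000 continue | (k=6,j=6): S=258.3871, K−S=0.0000, hold=0.0000 ⇒ V=0.0000 continue  boundary S*=69.9743
step 5: (k=5,j=0): S=42.8735, K−S=75.5965, hold=74.5261 ⇒ V=75.5965 exercise | (k=5,j=1): S=59.4323, K−S=59.0377, hold=57.9674 ⇒ V=59.0377 exercise | (k=5,j=2): S=82.3863, K−S=36.0837, hold=36.0457 ⇒ V=36.0837 exercise | (k=5,j=3): S=114.2058, K−S=4.2642, hold=14.6780 ⇒ V=14.6780 continue | (k=5,j=4): S=158.3147, K−S=0.0000, hold=2.8197 ⇒ V=2.8197 continue | (k=5,j=5): S=219.4594, K−S=0.0000, hold=0.0000 ⇒ V=0.0000 continue  boundary S*=82.3863
step 4: (k=4,j=0): S=50.4784, K−S=67.9916, hold=66.9213 ⇒ V=67.9916 exercise | (k=4,j=1): S=69.9743, K−S=48.4957, hold=47.4253 ⇒ V=48.4957 exercise | (k=4,j=2): S=97.0000, K−S=21.4700, hold=25.4260 ⇒ V=25.4260 continue | (k=4,j=3): S=134.4636, K−S=0.0000, hold=8.8219 ⇒ V=8.8219 continue | (k=4,j=4): S=186.3965, K−S=0.0000, hold=1.4333 ⇒ V=1.4333 continue  boundary S*=69.9743
step 3: (k=3,j=0): S=59.4323, K−S=59.0377, hold=57.9674 ⇒ V=59.0377 exercise | (k=3,j=1): S=82.3863, K−S=36.0837, hold=36.9227 ⇒ V=36.9227 continue | (k=3,j=2): S=114.2058, K−S=4.2642, hold=17.1822 ⇒ V=17.1822 continue | (k=3,j=3): S=158.3147, K−S=0.0000, hold=5.1760 ⇒ V=5.1760 continue  boundary S*=59.4323
step 2: (k=2,j=0): S=69.9743, K−S=48.4957, hold=47.8303 ⇒ V=48.4957 exercise | (k=2,j=1): S=97.0000, K−S=21.4700, hold=27.0612 ⇒ V=27.0612 continue | (k=2,j=2): S=134.4636, K−S=0.0000, hold=11.2320 ⇒ V=11.2320 continue  boundary S*=69.9743
step 1: (k=1,j=0): S=82.3863, K−S=36.0837, hold=37.7120 ⇒ V=37.7120 continue | (k=1,j=1): S=114.2058, K−S=4.2642, hold=19.1766 ⇒ V=19.1766 continue  boundary S*=-
step 0: (k=0,j=0): S=97.0000, K−S=21.4700, hold=28.4250 ⇒ V=28.4250 continue  boundary S*=-

price = 28.4250
boundary = - - 69.9743 59.4323 69.9743 82.3863 69.9743 82.3863
tree:
28.4250
37.7120 19.1766
48.4957 27.0612 11.2320
59.0377 36.9227 17.1822 5.1760
67.9916 48.4957 25.4260 8.8219 1.4333
75.5965 59.0377 36.0837 14.6780 2.8197 0.0000
82.0556 67.9916 48.4957 23.6089 5.5473 0.0000 0.0000
87.5417 75.5965 59.0377 36.0837 10.9133 0.0000 0.0000 0.0000
92.2012 82.0556 67.9916 48.4957 21.4700 0.0000 0.0000 0.0000 0.0000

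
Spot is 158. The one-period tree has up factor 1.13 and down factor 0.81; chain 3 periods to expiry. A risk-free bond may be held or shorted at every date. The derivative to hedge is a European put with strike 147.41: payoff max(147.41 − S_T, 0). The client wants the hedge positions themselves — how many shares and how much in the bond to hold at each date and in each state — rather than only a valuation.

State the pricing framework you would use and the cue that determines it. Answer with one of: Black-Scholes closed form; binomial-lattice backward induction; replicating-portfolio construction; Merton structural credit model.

framework: replicating-portfolio construction

Key observation: the deliverable is the dynamic trading strategy on the 3-step tree (spot 158, moves 1.13 and 0.81), so the valuation must go through the node-by-node replicating-portfolio solve.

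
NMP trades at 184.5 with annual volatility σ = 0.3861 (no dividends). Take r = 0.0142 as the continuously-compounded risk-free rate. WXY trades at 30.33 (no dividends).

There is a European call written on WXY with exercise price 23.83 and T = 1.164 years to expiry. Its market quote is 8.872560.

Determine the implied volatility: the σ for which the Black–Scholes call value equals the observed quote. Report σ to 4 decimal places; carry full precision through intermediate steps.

At σ = 0.4060 the Black–Scholes value reproduces the quote:
σ√T = 0.406·√1.164 = 0.438029
d₁ = (ln(S/K) + (r+σ²/2)T) / (σ√T) = (ln(30.33/23.83) + (0.0142+0.406²/2)·1.164) / 0.438029 = (0.241192 + 0.112463) / 0.438029 = 0.807380
d₂ = d₁ − σ√T = 0.807380 − 0.438029 = 0.369351
e^{−rT} = 0.983607
N(d₁) = 0.790276,  N(d₂) = 0.644067
V = S·N(d₁) − K·e^{−rT}·N(d₂) = 23.969073 − 15.096513 = 8.872560 (equal to the quote); since ∂V/∂σ > 0 for all σ, the implied volatility is unique

sigma = 0.4060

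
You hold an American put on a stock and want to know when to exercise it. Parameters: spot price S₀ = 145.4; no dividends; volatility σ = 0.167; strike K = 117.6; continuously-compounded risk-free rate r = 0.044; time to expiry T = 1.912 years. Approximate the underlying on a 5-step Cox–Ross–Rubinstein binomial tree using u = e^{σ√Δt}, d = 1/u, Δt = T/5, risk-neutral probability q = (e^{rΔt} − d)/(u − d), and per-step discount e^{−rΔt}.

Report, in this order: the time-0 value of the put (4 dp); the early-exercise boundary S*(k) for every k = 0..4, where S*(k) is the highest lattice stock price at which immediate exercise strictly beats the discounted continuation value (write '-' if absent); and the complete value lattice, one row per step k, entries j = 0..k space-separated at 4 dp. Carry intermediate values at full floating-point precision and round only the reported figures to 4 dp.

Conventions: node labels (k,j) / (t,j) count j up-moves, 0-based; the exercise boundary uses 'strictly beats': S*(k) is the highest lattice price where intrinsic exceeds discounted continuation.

price = 1.6438
boundary = - - - - 96.1979
tree:
1.6438
3.2697 0.3966
6.3538 0.9088 0.0000
11.9498 2.0827 0.0000 0.0000
21.4021 4.7726 0.0000 0.0000 0.0000
30.8407 10.9366 0.0000 0.0000 0.0000 0.0000

params: Δt=0.38240 u=1.10879 d=0.90188 q=0.55621 e^(-rΔt)=0.98332
t_5 payoffs: 30.8407 10.9366 0.0000 0.0000 0.0000 0.0000
t_4: node(4,0) S=96.1979 payoff=21.4021 vs cont=19.4400 → 21.4021 [stop]  node(4,1) S=118.2674 payoff=0.0000 vs cont=4.7726 → 4.7726 [wait]  node(4,2) S=145.4000 payoff=0.0000 vs cont=0.0000 → 0.0000 [wait]  node(4,3) S=178.7573 payoff=0.0000 vs cont=0.0000 → 0.0000 [wait]  node(4,4) S=219.7674 payoff=0.0000 vs cont=0.0000 → 0.0000 [wait]  ⇒ S*(4)=96.1979
t_3: node(3,0) S=106.6634 payoff=10.9366 vs cont=11.9498 → 11.9498 [wait]  node(3,1) S=131.1338 payoff=0.0000 vs cont=2.0827 → 2.0827 [wait]  node(3,2) S=161.2182 payoff=0.0000 vs cont=0.0000 → 0.0000 [wait]  node(3,3) S=198.2045 payoff=0.0000 vs cont=0.0000 → 0.0000 [wait]  ⇒ S*(3)=-
t_2: node(2,0) S=118.2674 payoff=0.0000 vs cont=6.3538 → 6.3538 [wait]  node(2,1) S=145.4000 payoff=0.0000 vs cont=0.9088 → 0.9088 [wait]  node(2,2) S=178.7573 payoff=0.0000 vs cont=0.0000 → 0.0000 [wait]  ⇒ S*(2)=-
t_1: node(1,0) S=131.1338 payoff=0.0000 vs cont=3.2697 → 3.2697 [wait]  node(1,1) S=161.2182 payoff=0.0000 vs cont=0.3966 → 0.3966 [wait]  ⇒ S*(1)=-
t_0: node(0,0) S=145.4000 payoff=0.0000 vs cont=1.6438 → 1.6438 [wait]  ⇒ S*(0)=-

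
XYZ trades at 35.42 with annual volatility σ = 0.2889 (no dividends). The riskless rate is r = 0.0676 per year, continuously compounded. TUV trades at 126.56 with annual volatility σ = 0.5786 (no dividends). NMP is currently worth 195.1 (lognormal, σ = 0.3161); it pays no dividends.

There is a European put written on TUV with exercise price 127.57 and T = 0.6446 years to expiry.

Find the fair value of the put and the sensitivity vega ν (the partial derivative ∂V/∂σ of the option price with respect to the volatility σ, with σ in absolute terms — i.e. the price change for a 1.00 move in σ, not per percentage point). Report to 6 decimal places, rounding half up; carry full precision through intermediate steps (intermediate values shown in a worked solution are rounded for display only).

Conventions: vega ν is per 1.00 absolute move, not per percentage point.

price = 20.689909
ν = 38.647678

σ√T = 0.5786·√0.6446 = 0.464540
d₁ = (ln(S/K) + (r+σ²/2)T) / (σ√T) = (ln(126.56/127.57) + (0.0676+0.5786²/2)·0.6446) / 0.464540 = (-0.007949 + 0.151474) / 0.464540 = 0.308962
d₂ = d₁ − σ√T = 0.308962 − 0.464540 = -0.155579
e^{−rT} = 0.957361
N(−d₁) = 0.378675,  N(−d₂) = 0.561818
Put price V = K·e^{−rT}·N(−d₂) − S·N(−d₁) = 68.615064 − 47.925156 = 20.689909
φ(d₁) = (1/√(2π))·e^{−d₁²/2} = 0.380349
ν = S·φ(d₁)·√T = 38.647678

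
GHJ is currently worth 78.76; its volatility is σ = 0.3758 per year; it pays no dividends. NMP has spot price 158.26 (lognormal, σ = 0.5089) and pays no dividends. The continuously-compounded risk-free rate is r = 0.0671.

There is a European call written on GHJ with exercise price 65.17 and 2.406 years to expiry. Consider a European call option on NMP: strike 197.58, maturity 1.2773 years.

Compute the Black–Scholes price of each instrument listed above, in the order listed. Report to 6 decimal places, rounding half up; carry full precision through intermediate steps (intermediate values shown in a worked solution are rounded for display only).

price(GHJ call K=65.17) = 29.637524
price(NMP call K=197.58) = 27.927162

[GHJ call K=65.17]
σ√T = 0.3758·√2.406 = 0.582914
d₁ = (ln(S/K) + (r+σ²/2)T) / (σ√T) = (ln(78.76/65.17) + (0.0671+0.3758²/2)·2.406) / 0.582914 = (0.189406 + 0.331337) / 0.582914 = 0.893344
d₂ = d₁ − σ√T = 0.893344 − 0.582914 = 0.310430
e^{−rT} = 0.850915
N(d₁) = 0.814164,  N(d₂) = 0.621883
price = S·N(d₁) − K·e^{−rT}·N(d₂) = 64.123526 − 34.486001 = 29.637524
[NMP call K=197.58]
σ√T = 0.5089·√1.2773 = 0.575147
d₁ = (ln(S/K) + (r+σ²/2)T) / (σ√T) = (ln(158.26/197.58) + (0.0671+0.5089²/2)·1.2773) / 0.575147 = (-0.221904 + 0.251104) / 0.575147 = 0.050769
d₂ = d₁ − σ√T = 0.050769 − 0.575147 = -0.524378
e^{−rT} = 0.917863
N(d₁) = 0.520245,  N(d₂) = 0.300008
price = S·N(d₁) − K·e^{−rT}·N(d₂) = 82.334000 − 54.406838 = 27.927162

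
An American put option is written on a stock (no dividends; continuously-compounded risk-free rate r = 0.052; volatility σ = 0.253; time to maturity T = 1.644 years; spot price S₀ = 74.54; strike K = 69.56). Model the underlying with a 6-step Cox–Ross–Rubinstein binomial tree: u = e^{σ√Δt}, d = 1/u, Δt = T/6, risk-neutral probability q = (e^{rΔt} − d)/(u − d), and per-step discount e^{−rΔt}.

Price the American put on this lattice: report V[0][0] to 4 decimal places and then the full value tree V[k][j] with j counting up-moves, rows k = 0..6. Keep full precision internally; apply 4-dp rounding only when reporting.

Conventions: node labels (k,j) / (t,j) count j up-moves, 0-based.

price = 5.0297
tree:
5.0297
8.2033 2.2501
12.9163 4.0955 0.6151
19.4592 7.2558 1.3024 0.0000
25.6736 12.3648 2.7577 0.0000 0.0000
31.1172 19.4592 5.8394 0.0000 0.0000 0.0000
35.8856 25.6736 12.3648 0.0000 0.0000 0.0000 0.0000

params: Δt=0.27400 u=1.14160 d=0.87596 q=0.52096 e^(-rΔt)=0.98585
t_6 payoffs: 35.8856 25.6736 12.3648 0.0000 0.0000 0.0000 0.0000
k=5: node(5,0) S=38.4428 payoff=31.1172 vs cont=30.1331 → 31.1172 [stop]  node(5,1) S=50.1008 payoff=19.4592 vs cont=18.4751 → 19.4592 [stop]  node(5,2) S=65.2942 payoff=4.2658 vs cont=5.8394 → 5.8394 [wait]  node(5,3) S=85.0950 payoff=0.0000 vs cont=0.0000 → 0.0000 [wait]  node(5,4) S=110.9006 payoff=0.0000 vs cont=0.0000 → 0.0000 [wait]  node(5,5) S=144.5319 payoff=0.0000 vs cont=0.0000 → 0.0000 [wait]
k=4: node(4,0) S=43.8864 payoff=25.6736 vs cont=24.6895 → 25.6736 [stop]  node(4,1) S=57.1952 payoff=12.3648 vs cont=12.1889 → 12.3648 [stop]  node(4,2) S=74.5400 payoff=0.0000 vs cont=2.7577 → 2.7577 [wait]  node(4,3) S=97.1447 payoff=0.0000 vs cont=0.0000 → 0.0000 [wait]  node(4,4) S=126.6044 payoff=0.0000 vs cont=0.0000 → 0.0000 [wait]
k=3: node(3,0) S=50.1008 payoff=19.4592 vs cont=18.4751 → 19.4592 [stop]  node(3,1) S=65.2942 payoff=4.2658 vs cont=7.2558 → 7.2558 [wait]  node(3,2) S=85.0950 payoff=0.0000 vs cont=1.3024 → 1.3024 [wait]  node(3,3) S=110.9006 payoff=0.0000 vs cont=0.0000 → 0.0000 [wait]
k=2: node(2,0) S=57.1952 payoff=12.3648 vs cont=12.9163 → 12.9163 [wait]  node(2,1) S=74.5400 payoff=0.0000 vs cont=4.0955 → 4.0955 [wait]  node(2,2) S=97.1447 payoff=0.0000 vs cont=0.6151 → 0.6151 [wait]
k=1: node(1,0) S=65.2942 payoff=4.2658 vs cont=8.2033 → 8.2033 [wait]  node(1,1) S=85.0950 payoff=0.0000 vs cont=2.2501 → 2.2501 [wait]
k=0: node(0,0) S=74.5400 payoff=0.0000 vs cont=5.0297 → 5.0297 [wait]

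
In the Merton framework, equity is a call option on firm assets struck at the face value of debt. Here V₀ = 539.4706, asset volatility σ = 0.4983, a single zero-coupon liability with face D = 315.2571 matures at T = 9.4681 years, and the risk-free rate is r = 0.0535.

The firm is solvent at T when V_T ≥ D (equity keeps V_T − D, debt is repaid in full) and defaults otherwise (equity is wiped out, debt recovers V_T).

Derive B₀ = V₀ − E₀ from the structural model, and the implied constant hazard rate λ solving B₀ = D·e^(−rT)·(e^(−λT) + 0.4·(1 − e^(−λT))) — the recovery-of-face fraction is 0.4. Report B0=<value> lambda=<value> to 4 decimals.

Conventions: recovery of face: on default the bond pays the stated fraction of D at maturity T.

Equity is a call on the firm's assets struck at D = 315.2571:
d₁ = [ln(V₀/D) + (r + σ²/2)T] / (σ√T)
   = [ln(539.4706/315.2571) + (0.0535 + 0.5·0.4983²)·9.4681] / (0.4983·√9.4681)
   = [0.537200 + 1.682022] / 1.533283 = 1.447366
d₂ = d₁ − σ√T = 1.447366 − 1.533283 = -0.085917
N(d₁) = 0.926103,  N(d₂) = 0.465766,  e^(−rT) = 0.602575
E₀ = V₀·N(d₁) − D·e^(−rT)·N(d₂)
   = 539.4706·0.926103 − 315.2571·0.602575·0.465766 = 411.125472
B₀ = V₀ − E₀ = 539.4706 − 411.125472 = 128.345128
e^(−λT) = (B₀·e^(rT)/D − 0.4)/(1 − 0.4) = (128.3451·1.659545/315.2571 − 0.4)/0.6 = 0.45936900
λ = −ln(0.45936900)/9.4681 = 0.082160

B0=128.3451 lambda=0.0822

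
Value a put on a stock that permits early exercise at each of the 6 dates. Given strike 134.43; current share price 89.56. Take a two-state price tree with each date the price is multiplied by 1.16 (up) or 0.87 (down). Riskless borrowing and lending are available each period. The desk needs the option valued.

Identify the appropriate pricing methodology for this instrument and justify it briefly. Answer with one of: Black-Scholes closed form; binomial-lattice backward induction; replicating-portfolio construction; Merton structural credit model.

framework: binomial-lattice backward induction

Key observation: an American put (K = 134.43, S₀ = 89.56) on a 6-date tree has no closed form — the optimal stopping decision is embedded and must be resolved recursively from expiry.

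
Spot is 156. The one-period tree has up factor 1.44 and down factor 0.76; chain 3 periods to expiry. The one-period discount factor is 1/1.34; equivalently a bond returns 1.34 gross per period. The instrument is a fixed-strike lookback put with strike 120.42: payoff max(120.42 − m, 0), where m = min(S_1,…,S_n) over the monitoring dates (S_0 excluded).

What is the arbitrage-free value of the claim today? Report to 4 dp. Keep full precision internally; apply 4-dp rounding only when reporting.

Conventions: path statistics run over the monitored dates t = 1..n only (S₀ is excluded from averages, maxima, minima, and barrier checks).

price = 0.3980

Risk-neutral up-probability p* = (R−d)/(u−d) = (1.34−0.76)/(1.44−0.76) = 0.8529; the claim prices as the p*-weighted sum of path payoffs discounted by R^3.
Enumerate all 2^3 = 8 price paths (U = up ×1.44, D = down ×0.76); each path with k up-moves has probability p*^k·(1−p*)^(3−k).
DDD: m=68.4803, payoff=51.9397, prob=0.003180
UDD: m=129.7521, payoff=0.0000, prob=0.018446
DUD: m=118.5600, payoff=1.8600, prob=0.018446
UUD: m=224.6400, payoff=0.0000, prob=0.106987
DDU: m=90.1056, payoff=30.3144, prob=0.018446
UDU: m=170.7264, payoff=0.0000, prob=0.106987
DUU: m=118.5600, payoff=1.8600, prob=0.106987
UUU: m=224.6400, payoff=0.0000, prob=0.620522
Price = Σ prob·payoff / R^3 = 0.957669 / 2.406104 = 0.3980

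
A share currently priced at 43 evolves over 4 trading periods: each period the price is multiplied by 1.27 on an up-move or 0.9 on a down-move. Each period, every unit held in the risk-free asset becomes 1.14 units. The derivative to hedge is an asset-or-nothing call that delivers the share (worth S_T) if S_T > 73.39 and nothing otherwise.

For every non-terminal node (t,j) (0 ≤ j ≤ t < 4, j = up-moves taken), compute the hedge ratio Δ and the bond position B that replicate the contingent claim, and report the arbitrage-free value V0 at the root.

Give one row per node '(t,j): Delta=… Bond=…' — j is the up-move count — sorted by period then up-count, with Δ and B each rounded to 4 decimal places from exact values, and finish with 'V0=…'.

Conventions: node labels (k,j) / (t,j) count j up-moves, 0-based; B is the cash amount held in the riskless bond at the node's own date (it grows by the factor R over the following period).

(0,0): Delta=1.8688 Bond=-50.6320
(1,0): Delta=1.7923 Bond=-54.7605
(1,1): Delta=1.8982 Bond=-59.3239
(2,0): Delta=0.0000 Bond=0.0000
(2,1): Delta=2.4803 Bond=-96.2416
(2,2): Delta=1.6747 Bond=-52.1309
(3,0): Delta=0.0000 Bond=0.0000
(3,1): Delta=0.0000 Bond=0.0000
(3,2): Delta=3.4324 Bond=-169.1446
(3,3): Delta=1.0000 Bond=0.0000
V0=29.7272

The replicating-portfolio and risk-neutral prices coincide; use p* = (1.14−0.9)/(1.27−0.9) = 0.6486 for the latter.
Expiry values: V(4,0)=0.0000, V(4,1)=0.0000, V(4,2)=0.0000, V(4,3)=79.2724, V(4,4)=111.8622
  t=3,j=0: stock 31.3470 → up 39.8107 (V=0.0000), down 28.2123 (V=0.0000). Price 0.0000; hedge Δ=0.0000, bond B=0.0000.
  t=3,j=1: stock 44.2341 → up 56.1773 (V=0.0000), down 39.8107 (V=0.0000). Price 0.0000; hedge Δ=0.0000, bond B=0.0000.
  t=3,j=2: stock 62.4192 → up 79.2724 (V=79.2724), down 56.1773 (V=0.0000). Price 45.1052; hedge Δ=3.4324, bond B=-169.1446.
  t=3,j=3: stock 88.0805 → up 111.8622 (V=111.8622), down 79.2724 (V=79.2724). Price 88.0805; hedge Δ=1.0000, bond B=0.0000.
  t=2,j=0: stock 34.8300 → up 44.2341 (V=0.0000), down 31.3470 (V=0.0000). Price 0.0000; hedge Δ=0.0000, bond B=0.0000.
  t=2,j=1: stock 49.1490 → up 62.4192 (V=45.1052), down 44.2341 (V=0.0000). Price 25.6644; hedge Δ=2.4803, bond B=-96.2416.
  t=2,j=2: stock 69.3547 → up 88.0805 (V=88.0805), down 62.4192 (V=45.1052). Price 64.0185; hedge Δ=1.6747, bond B=-52.1309.
  t=1,j=0: stock 38.7000 → up 49.1490 (V=25.6644), down 34.8300 (V=0.0000). Price 14.6028; hedge Δ=1.7923, bond B=-54.7605.
  t=1,j=1: stock 54.6100 → up 69.3547 (V=64.0185), down 49.1490 (V=25.6644). Price 44.3357; hedge Δ=1.8982, bond B=-59.3239.
  t=0,j=0: stock 43.0000 → up 54.6100 (V=44.3357), down 38.7000 (V=14.6028). Price 29.7272; hedge Δ=1.8688, bond B=-50.6320.
Check: Δ(0,0)·S0 + B(0,0) = 29.7272 = V0.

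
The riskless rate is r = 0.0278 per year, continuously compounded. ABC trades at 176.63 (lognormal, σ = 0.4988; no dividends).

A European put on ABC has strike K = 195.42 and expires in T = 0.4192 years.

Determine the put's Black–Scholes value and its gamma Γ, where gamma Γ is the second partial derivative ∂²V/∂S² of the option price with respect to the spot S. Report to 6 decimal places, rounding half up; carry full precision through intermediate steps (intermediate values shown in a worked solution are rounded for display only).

price = 32.876455
Γ = 0.006947

σ√T = 0.4988·√0.4192 = 0.322951
d₁ = (ln(S/K) + (r+σ²/2)T) / (σ√T) = (ln(176.63/195.42) + (0.0278+0.4988²/2)·0.4192) / 0.322951 = (-0.101094 + 0.063803) / 0.322951 = -0.115471
d₂ = d₁ − σ√T = -0.115471 − 0.322951 = -0.438422
e^{−rT} = 0.988414
N(−d₁) = 0.545964,  N(−d₂) = 0.669460
Put price V = K·e^{−rT}·N(−d₂) − S·N(−d₁) = 129.310069 − 96.433613 = 32.876455
φ(d₁) = (1/√(2π))·e^{−d₁²/2} = 0.396291
Γ = φ(d₁) / (S·σ·√T) = 0.006947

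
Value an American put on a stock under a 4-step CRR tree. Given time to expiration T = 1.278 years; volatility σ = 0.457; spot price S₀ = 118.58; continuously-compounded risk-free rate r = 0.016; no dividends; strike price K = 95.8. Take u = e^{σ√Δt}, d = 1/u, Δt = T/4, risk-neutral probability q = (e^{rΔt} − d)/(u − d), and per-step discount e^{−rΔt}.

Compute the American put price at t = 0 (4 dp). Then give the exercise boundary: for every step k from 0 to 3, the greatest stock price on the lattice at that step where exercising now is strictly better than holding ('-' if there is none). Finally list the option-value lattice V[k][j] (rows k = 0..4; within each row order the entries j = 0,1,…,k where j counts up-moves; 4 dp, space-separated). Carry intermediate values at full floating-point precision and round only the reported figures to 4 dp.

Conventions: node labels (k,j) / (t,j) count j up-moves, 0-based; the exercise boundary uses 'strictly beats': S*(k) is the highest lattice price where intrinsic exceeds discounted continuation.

price = 12.5025
boundary = - - - 54.6331
tree:
12.5025
19.2860 4.2062
28.8359 7.6256 0.0000
41.1669 13.8249 0.0000 0.0000
53.6041 25.0639 0.0000 0.0000 0.0000

params: Δt=0.31950 u=1.29475 d=0.77235 q=0.44559 e^(-rΔt)=0.99490
t_4 payoffs: 53.6041 25.0639 0.0000 0.0000 0.0000
t_3: node(3,0) S=54.6331 payoff=41.1669 vs cont=40.6785 → 41.1669 [stop]  node(3,1) S=91.5854 payoff=4.2146 vs cont=13.8249 → 13.8249 [wait]  node(3,2) S=153.5312 payoff=0.0000 vs cont=0.0000 → 0.0000 [wait]  node(3,3) S=257.3756 payoff=0.0000 vs cont=0.0000 → 0.0000 [wait]  ⇒ S*(3)=54.6331
t_2: node(2,0) S=70.7361 payoff=25.0639 vs cont=28.8359 → 28.8359 [wait]  node(2,1) S=118.5800 payoff=0.0000 vs cont=7.6256 → 7.6256 [wait]  node(2,2) S=198.7843 payoff=0.0000 vs cont=0.0000 → 0.0000 [wait]  ⇒ S*(2)=-
t_1: node(1,0) S=91.5854 payoff=4.2146 vs cont=19.2860 → 19.2860 [wait]  node(1,1) S=153.5312 payoff=0.0000 vs cont=4.2062 → 4.2062 [wait]  ⇒ S*(1)=-
t_0: node(0,0) S=118.5800 payoff=0.0000 vs cont=12.5025 → 12.5025 [wait]  ⇒ S*(0)=-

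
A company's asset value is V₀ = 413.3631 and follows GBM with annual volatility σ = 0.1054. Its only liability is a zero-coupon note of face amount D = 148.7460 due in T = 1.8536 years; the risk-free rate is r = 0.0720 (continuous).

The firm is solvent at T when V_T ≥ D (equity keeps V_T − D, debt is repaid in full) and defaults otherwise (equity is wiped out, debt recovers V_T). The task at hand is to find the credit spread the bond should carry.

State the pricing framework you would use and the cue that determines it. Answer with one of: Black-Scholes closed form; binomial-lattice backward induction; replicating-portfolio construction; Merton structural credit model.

Key observation: the asked-for credit quantity lives on the firm's capital structure — asset value, asset volatility, debt face 148.7460 — which is the structural model's domain.

framework: Merton structural credit model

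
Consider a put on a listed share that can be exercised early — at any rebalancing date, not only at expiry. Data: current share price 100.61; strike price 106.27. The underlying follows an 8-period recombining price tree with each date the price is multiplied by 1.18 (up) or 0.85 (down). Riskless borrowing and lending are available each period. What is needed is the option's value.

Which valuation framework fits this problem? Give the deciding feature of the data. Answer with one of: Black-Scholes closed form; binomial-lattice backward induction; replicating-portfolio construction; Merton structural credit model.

Key observation: an American put (K = 106.27, S₀ = 100.61) on a 8-date tree has no closed form — the optimal stopping decision is embedded and must be resolved recursively from expiry.

framework: binomial-lattice backward induction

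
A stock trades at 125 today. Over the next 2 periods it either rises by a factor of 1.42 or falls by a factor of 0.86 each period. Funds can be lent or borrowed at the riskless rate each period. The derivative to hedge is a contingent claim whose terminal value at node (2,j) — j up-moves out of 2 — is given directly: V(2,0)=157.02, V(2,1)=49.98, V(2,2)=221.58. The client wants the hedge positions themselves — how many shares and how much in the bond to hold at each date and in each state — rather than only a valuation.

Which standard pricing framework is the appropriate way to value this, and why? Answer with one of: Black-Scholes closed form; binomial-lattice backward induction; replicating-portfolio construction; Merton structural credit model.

framework: replicating-portfolio construction

Key observation: since the answer must list Δ and B at each node of the 1.42/0.86 lattice on 125, the replicating-portfolio method — solving the two-state system at every node — is the one that applies.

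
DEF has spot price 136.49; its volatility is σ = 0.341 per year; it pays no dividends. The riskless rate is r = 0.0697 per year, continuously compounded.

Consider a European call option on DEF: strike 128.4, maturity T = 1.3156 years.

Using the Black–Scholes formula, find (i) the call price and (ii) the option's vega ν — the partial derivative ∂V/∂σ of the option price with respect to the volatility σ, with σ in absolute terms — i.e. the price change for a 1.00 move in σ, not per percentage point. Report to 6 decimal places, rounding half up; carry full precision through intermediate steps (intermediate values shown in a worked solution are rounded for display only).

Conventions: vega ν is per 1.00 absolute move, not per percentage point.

σ√T = 0.341·√1.3156 = 0.391126
d₁ = (ln(S/K) + (r+σ²/2)T) / (σ√T) = (ln(136.49/128.4) + (0.0697+0.341²/2)·1.3156) / 0.391126 = (0.061101 + 0.168187) / 0.391126 = 0.586226
d₂ = d₁ − σ√T = 0.586226 − 0.391126 = 0.195100
e^{−rT} = 0.912381
N(d₁) = 0.721138,  N(d₂) = 0.577343
Call price V = S·N(d₁) − K·e^{−rT}·N(d₂) = 98.428136 − 67.635555 = 30.792582
φ(d₁) = (1/√(2π))·e^{−d₁²/2} = 0.335958
ν = S·φ(d₁)·√T = 52.595415

price = 30.792582
ν = 52.595415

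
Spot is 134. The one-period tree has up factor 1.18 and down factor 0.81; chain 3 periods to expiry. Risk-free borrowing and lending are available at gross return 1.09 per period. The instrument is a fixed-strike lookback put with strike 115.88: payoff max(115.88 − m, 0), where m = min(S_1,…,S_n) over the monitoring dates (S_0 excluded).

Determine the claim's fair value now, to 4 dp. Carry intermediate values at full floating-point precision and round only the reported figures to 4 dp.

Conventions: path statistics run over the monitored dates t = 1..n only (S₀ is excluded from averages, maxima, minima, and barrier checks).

Set p* = 0.7568 (from d < R < u); the path-dependent value is the discounted p*-expectation over all price paths.
Enumerate all 2^3 = 8 price paths (U = up ×1.18, D = down ×0.81); each path with k up-moves has probability p*^k·(1−p*)^(3−k).
DDD: m=71.2131, payoff=44.6669, prob=0.014392
UDD: m=103.7425, payoff=12.1375, prob=0.044775
DUD: m=103.7425, payoff=12.1375, prob=0.044775
UUD: m=151.1311, payoff=0.0000, prob=0.139301
DDU: m=87.9174, payoff=27.9626, prob=0.044775
UDU: m=128.0772, payoff=0.0000, prob=0.139301
DUU: m=108.5400, payoff=7.3400, prob=0.139301
UUU: m=158.1200, payoff=0.0000, prob=0.433380
Price = Σ prob·payoff / R^3 = 4.004263 / 1.295029 = 3.0920

price = 3.0920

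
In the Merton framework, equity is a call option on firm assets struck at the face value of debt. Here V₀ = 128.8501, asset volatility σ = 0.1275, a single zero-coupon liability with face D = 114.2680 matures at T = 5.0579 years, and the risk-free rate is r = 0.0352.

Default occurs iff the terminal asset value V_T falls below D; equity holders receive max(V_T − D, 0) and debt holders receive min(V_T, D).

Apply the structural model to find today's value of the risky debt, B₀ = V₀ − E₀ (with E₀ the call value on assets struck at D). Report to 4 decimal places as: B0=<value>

Work the structural quantities from V₀ = 128.8501 against face 114.2680:
d₁ = [ln(V₀/D) + (r + σ²/2)T] / (σ√T)
   = [ln(128.8501/114.2680) + (0.0352 + 0.5·0.1275²)·5.0579] / (0.1275·√5.0579)
   = [0.120103 + 0.219149] / 0.286745 = 1.183117
d₂ = d₁ − σ√T = 1.183117 − 0.286745 = 0.896372
N(d₁) = 0.881619,  N(d₂) = 0.814973,  e^(−rT) = 0.836911
E₀ = V₀·N(d₁) − D·e^(−rT)·N(d₂)
   = 128.8501·0.881619 − 114.2680·0.836911·0.814973 = 35.659067
B₀ = V₀ − E₀ = 128.8501 − 35.659067 = 93.191033

B0=93.1910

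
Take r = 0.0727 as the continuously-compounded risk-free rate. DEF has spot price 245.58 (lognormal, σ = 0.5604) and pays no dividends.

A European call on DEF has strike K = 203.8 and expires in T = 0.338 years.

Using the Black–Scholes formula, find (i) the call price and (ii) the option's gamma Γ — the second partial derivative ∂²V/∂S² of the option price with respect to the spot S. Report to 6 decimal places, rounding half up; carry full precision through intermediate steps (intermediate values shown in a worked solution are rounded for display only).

price = 57.872423
Γ = 0.003590

σ√T = 0.5604·√0.338 = 0.325804
d₁ = (ln(S/K) + (r+σ²/2)T) / (σ√T) = (ln(245.58/203.8) + (0.0727+0.5604²/2)·0.338) / 0.325804 = (0.186484 + 0.077647) / 0.325804 = 0.810703
d₂ = d₁ − σ√T = 0.810703 − 0.325804 = 0.484899
e^{−rT} = 0.975727
N(d₁) = 0.791232,  N(d₂) = 0.686126
Call price V = S·N(d₁) − K·e^{−rT}·N(d₂) = 194.310736 − 136.438314 = 57.872423
φ(d₁) = (1/√(2π))·e^{−d₁²/2} = 0.287205
Γ = φ(d₁) / (S·σ·√T) = 0.003590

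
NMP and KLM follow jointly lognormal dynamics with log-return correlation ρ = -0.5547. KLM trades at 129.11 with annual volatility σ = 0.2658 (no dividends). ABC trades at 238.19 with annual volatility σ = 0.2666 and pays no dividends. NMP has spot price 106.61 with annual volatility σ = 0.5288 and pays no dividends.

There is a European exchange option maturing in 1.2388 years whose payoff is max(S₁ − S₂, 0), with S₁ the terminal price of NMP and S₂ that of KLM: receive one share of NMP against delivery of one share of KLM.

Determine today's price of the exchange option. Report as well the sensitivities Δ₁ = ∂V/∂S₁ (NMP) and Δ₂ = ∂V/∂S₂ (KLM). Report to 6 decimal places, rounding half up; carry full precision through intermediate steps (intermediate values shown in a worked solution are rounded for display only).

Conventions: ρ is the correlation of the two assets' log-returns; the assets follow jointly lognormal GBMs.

exchange price = 26.031659
Δ1 = 0.561249
Δ2 = -0.261816

σ_eff = √(σ₁² + σ₂² − 2ρσ₁σ₂) = √(0.5288² + 0.2658² − 2·-0.5547·0.5288·0.2658) = 0.711485
d₁ = (ln(S₁/S₂) + (q₂ − q₁ + σ_eff²/2)T) / (σ_eff√T) = (ln(106.61/129.11) + (0.0 − 0.0 + 0.253105)·1.2388) / 0.791893 = 0.154136
d₂ = d₁ − σ_eff√T = 0.154136 − 0.791893 = -0.637756
N(d₁) = 0.561249,  N(d₂) = 0.261816
V = S₁·e^{−q₁T}·N(d₁) − S₂·e^{−q₂T}·N(d₂) = 59.834750 − 33.803090 = 26.031659
Key observation: r never enters — measured in units of KLM, the claim is a call on S₁/S₂ struck at 1, so only the dividend yields and σ_eff matter.
Δ₁ = e^{−q₁T}·N(d₁) = 0.561249;  Δ₂ = −e^{−q₂T}·N(d₂) = -0.261816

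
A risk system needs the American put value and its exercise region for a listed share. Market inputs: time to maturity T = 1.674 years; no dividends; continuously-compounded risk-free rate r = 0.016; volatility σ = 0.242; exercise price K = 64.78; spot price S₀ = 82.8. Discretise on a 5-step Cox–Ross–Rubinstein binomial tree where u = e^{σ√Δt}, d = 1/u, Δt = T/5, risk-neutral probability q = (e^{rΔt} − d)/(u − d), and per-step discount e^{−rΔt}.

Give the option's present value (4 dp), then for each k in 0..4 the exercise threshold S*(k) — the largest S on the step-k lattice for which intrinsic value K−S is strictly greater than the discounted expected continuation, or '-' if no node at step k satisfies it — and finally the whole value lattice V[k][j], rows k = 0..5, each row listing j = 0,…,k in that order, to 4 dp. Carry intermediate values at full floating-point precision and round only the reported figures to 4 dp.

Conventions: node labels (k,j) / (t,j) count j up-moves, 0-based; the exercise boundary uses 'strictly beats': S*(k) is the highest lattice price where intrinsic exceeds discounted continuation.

price = 2.5977
boundary = - - - - 47.2912
tree:
2.5977
4.3878 0.7194
7.2359 1.4021 0.0000
11.5380 2.7327 0.0000 0.0000
17.4888 5.3261 0.0000 0.0000 0.0000
23.6680 10.3807 0.0000 0.0000 0.0000 0.0000

Δt=0.33480, u=1.15030, d=0.86934, q=0.48417, disc=e^(-rΔt)=0.99466
k=5 terminal: V=max(K-S,0) → 23.6680 10.3807 0.0000 0.0000 0.0000 0.0000
k=4: j=0 S=47.2912 intr=17.4888 cont=17.1427 V=17.4888[EX]; j=1 S=62.5757 intr=2.2043 cont=5.3261 V=5.3261[hold]; j=2 S=82.8000 intr=0.0000 cont=0.0000 V=0.0000[hold]; j=3 S=109.5608 intr=0.0000 cont=0.0000 V=0.0000[hold]; j=4 S=144.9706 intr=0.0000 cont=0.0000 V=0.0000[hold]  S*(4)=47.2912
k=3: j=0 S=54.3993 intr=10.3807 cont=11.5380 V=11.5380[hold]; j=1 S=71.9810 intr=0.0000 cont=2.7327 V=2.7327[hold]; j=2 S=95.2451 intr=0.0000 cont=0.0000 V=0.0000[hold]; j=3 S=126.0282 intr=0.0000 cont=0.0000 V=0.0000[hold]  S*(3)=-
k=2: j=0 S=62.5757 intr=2.2043 cont=7.2359 V=7.2359[hold]; j=1 S=82.8000 intr=0.0000 cont=1.4021 V=1.4021[hold]; j=2 S=109.5608 intr=0.0000 cont=0.0000 V=0.0000[hold]  S*(2)=-
k=1: j=0 S=71.9810 intr=0.0000 cont=4.3878 V=4.3878[hold]; j=1 S=95.2451 intr=0.0000 cont=0.7194 V=0.7194[hold]  S*(1)=-
k=0: j=0 S=82.8000 intr=0.0000 cont=2.5977 V=2.5977[hold]  S*(0)=-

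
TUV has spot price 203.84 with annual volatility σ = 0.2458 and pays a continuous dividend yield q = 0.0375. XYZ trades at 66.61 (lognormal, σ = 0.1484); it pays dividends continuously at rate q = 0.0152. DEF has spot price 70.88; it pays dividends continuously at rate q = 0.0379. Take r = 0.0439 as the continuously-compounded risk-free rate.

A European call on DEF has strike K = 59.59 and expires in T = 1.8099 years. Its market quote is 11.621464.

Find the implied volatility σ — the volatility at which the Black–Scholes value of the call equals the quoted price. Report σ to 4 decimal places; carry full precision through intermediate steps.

At σ = 0.1116 the Black–Scholes value reproduces the quote:
σ√T = 0.1116·√1.8099 = 0.150138
d₁ = (ln(S/K) + (r−q+σ²/2)T) / (σ√T) = (ln(70.88/59.59) + (0.0439−0.0379+0.1116²/2)·1.8099) / 0.150138 = (0.173501 + 0.022130) / 0.150138 = 1.303003
d₂ = d₁ − σ√T = 1.303003 − 0.150138 = 1.152865
e^{−rT} = 0.923620
e^{−qT} = 0.933705
N(d₁) = 0.903713,  N(d₂) = 0.875517
V = S·e^{−qT}·N(d₁) − K·e^{−rT}·N(d₂) = 59.808622 − 48.187158 = 11.621464 (the quoted price), and the Black–Scholes price is strictly increasing in σ, so σ is unique

sigma = 0.1116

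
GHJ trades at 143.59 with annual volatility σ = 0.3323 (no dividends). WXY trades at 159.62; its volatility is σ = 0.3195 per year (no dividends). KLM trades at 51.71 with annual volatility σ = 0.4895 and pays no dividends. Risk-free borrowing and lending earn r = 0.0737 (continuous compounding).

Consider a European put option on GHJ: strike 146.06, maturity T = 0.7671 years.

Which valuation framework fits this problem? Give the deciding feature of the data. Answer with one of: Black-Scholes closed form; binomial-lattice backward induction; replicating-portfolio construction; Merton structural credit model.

framework: Black-Scholes closed form

Key observation: a European claim on GHJ (strike 146.06) — a lognormal (GBM) underlying with constant rate and volatility — has an exact closed-form value; no lattice or capital structure is involved.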